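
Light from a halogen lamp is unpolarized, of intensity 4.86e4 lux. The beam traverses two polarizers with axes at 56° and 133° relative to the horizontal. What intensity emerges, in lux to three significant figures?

I ≈ 1230 lux

Unpolarized light through the first polarizer → I₁ = 4.86e4 lux/2 = 2.43e+04 lux, polarized at 56°.
I₂ = I₁ · cos²(77°) = 2.43e+04 · 0.0506 = 1230 lux.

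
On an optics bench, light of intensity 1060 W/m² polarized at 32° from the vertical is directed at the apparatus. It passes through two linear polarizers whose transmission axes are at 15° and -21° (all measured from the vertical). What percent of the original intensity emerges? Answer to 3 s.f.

≈ 59.9%

By Malus's law, I₁ = 1060 W/m² · cos²(17°) = 969.4 W/m².
I₂ = I₁ · cos²(36°) = 969.4 · 0.6545 = 634.5 W/m².
That is 59.86% of the incident intensity.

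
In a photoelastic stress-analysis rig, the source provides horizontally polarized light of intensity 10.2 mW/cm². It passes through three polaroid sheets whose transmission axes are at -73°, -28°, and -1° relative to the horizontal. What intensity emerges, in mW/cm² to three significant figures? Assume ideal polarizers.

By Malus's law, I₁ = 10.2 mW/cm² · cos²(73°) = 0.8719 mW/cm².
I₂ = I₁ · cos²(45°) = 0.8719 · 0.5 = 0.436 mW/cm².
I₃ = I₂ · cos²(27°) = 0.436 · 0.7939 = 0.3461 mW/cm².

I ≈ 0.346 mW/cm²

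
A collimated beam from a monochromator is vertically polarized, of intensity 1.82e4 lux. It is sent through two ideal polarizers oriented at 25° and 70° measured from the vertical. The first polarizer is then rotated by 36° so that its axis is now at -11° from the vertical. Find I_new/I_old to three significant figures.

I_new/I_old ≈ 0.0574

Before rotation:
I₁ = I₀ cos²(25° − 0°) = I₀ cos²(25°) = 0.8214 I₀.
I₂ = I₁ cos²(70° − 25°) = 0.8214 I₀ · cos²(45°) = 0.4107 I₀.
After rotation:
I₁ = I₀ cos²(-11° − 0°) = I₀ cos²(11°) = 0.9636 I₀.
I₂ = I₁ cos²(70° + 11°) = 0.9636 I₀ · cos²(81°) = 0.02358 I₀.
Ratio = 0.02358 / 0.4107 = 0.05742.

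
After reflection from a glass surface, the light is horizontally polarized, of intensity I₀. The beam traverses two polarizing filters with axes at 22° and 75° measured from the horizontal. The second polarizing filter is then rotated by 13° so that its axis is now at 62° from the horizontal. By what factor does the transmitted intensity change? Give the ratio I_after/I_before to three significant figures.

Before rotation:
I₁ = I₀ cos²(22° − 0°) = I₀ cos²(22°) = 0.8597 I₀.
I₂ = I₁ cos²(75° − 22°) = 0.8597 I₀ · cos²(53°) = 0.3114 I₀.
After rotation:
I₁ = I₀ cos²(22° − 0°) = I₀ cos²(22°) = 0.8597 I₀.
I₂ = I₁ cos²(62° − 22°) = 0.8597 I₀ · cos²(40°) = 0.5045 I₀.
Ratio = 0.5045 / 0.3114 = 1.62.

I_new/I_old ≈ 1.62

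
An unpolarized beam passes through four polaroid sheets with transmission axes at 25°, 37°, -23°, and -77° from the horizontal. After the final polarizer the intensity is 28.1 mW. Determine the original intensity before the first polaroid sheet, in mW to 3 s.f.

I₀ ≈ 680 mW

Unpolarized light through the first polarizer → I₁ = ½ I₀, now polarized at 25°.
I₂ = I₁ cos²(37° − 25°) = 0.5 I₀ · cos²(12°) = 0.4784 I₀.
I₃ = I₂ cos²(-23° − 37°) = 0.4784 I₀ · cos²(60°) = 0.1196 I₀.
I₄ = I₃ cos²(-77° + 23°) = 0.1196 I₀ · cos²(54°) = 0.04132 I₀.
So 28.1 mW = 0.04132 I₀, giving I₀ = 28.1/0.04132 = 680.1 mW.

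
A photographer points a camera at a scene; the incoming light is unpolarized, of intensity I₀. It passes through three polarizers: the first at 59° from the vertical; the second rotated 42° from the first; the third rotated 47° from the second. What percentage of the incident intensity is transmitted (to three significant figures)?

Unpolarized light through the first polarizer → I₁ = ½ I₀, now polarized at 59°.
I₂ = I₁ cos²(42°) = 0.5 · 0.5523 I₀ = 0.2761 I₀.
I₃ = I₂ cos²(47°) = 0.2761 · 0.4651 I₀ = 0.1284 I₀.
That is 12.84% of the incident intensity.

≈ 12.8%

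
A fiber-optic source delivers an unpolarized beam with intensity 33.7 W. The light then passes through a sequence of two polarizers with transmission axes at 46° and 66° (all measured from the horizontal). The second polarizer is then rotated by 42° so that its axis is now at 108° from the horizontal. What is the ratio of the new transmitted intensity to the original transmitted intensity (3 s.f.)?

I_new/I_old ≈ 0.250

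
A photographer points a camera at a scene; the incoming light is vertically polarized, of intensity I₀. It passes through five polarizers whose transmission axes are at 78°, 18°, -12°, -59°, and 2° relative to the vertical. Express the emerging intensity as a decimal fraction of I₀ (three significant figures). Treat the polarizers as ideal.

I₁ = I₀ cos²(78° − 0°) = I₀ cos²(78°) = 0.04323 I₀.
I₂ = I₁ cos²(18° − 78°) = 0.04323 I₀ · cos²(60°) = 0.01081 I₀.
I₃ = I₂ cos²(-12° − 18°) = 0.01081 I₀ · cos²(30°) = 0.008105 I₀.
I₄ = I₃ cos²(-59° + 12°) = 0.008105 I₀ · cos²(47°) = 0.00377 I₀.
I₅ = I₄ cos²(2° + 59°) = 0.00377 I₀ · cos²(61°) = 0.0008861 I₀.
Transmitted fraction = 0.0008861.

≈ 0.000886 I₀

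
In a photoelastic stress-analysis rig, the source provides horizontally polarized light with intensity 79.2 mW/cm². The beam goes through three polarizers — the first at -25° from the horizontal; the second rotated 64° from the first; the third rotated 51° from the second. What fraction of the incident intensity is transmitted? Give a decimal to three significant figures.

I₁ = 79.2 mW/cm² · cos²(25°) = 65.05 mW/cm².
I₂ = I₁ · cos²(64°) = 65.05 · 0.1922 = 12.5 mW/cm².
I₃ = I₂ · cos²(51°) = 12.5 · 0.396 = 4.951 mW/cm².
Transmitted fraction = 0.06251.

I/I₀ ≈ 0.0625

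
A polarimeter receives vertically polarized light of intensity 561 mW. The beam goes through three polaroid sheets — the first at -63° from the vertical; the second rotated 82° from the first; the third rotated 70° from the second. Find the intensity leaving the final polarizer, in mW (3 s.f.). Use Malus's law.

I ≈ 0.262 mW

By Malus's law, I₁ = 561 mW · cos²(63°) = 115.6 mW.
I₂ = I₁ · cos²(82°) = 115.6 · 0.01937 = 2.24 mW.
I₃ = I₂ · cos²(70°) = 2.24 · 0.117 = 0.262 mW.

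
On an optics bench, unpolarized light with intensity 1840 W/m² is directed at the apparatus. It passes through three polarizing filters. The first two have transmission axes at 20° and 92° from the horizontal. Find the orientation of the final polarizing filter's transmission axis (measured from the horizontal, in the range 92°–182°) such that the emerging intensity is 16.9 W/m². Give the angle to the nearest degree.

Unpolarized light through the first polarizer → I₁ = ½ I₀, now polarized at 20°.
I₂ = I₁ cos²(92° − 20°) = 0.5 I₀ · cos²(72°) = 0.04775 I₀.
Target fraction: 16.9 / 1840 W/m² = 0.009185 of I₀.
Need I₃/I₀ = 0.009185, so cos²(θ − 92°) = 0.009185 / 0.04775 = 0.1924.
θ − 92° = arccos(√0.1924) = 64.0°, giving θ ≈ 92 + 64.0 = 156.0°.

θ ≈ 156°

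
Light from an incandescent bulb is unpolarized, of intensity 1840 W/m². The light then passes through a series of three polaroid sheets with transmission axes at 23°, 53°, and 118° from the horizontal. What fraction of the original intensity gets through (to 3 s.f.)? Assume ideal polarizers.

I/I₀ ≈ 0.0670

Unpolarized light through the first polarizer → I₁ = 1840 W/m²/2 = 920 W/m², polarized at 23°.
I₂ = I₁ · cos²(30°) = 920 · 0.75 = 690 W/m².
I₃ = I₂ · cos²(65°) = 690 · 0.1786 = 123.2 W/m².
Transmitted fraction = 0.06698.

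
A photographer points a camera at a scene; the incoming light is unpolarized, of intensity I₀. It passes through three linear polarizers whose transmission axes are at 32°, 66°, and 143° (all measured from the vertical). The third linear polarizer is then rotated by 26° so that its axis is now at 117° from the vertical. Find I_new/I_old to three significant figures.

Before rotation:
Unpolarized light through the first polarizer → I₁ = ½ I₀, now polarized at 32°.
I₂ = I₁ cos²(66° − 32°) = 0.5 I₀ · cos²(34°) = 0.3437 I₀.
I₃ = I₂ cos²(143° − 66°) = 0.3437 I₀ · cos²(77°) = 0.01739 I₀.
After rotation:
Unpolarized light through the first polarizer → I₁ = ½ I₀, now polarized at 32°.
I₂ = I₁ cos²(66° − 32°) = 0.5 I₀ · cos²(34°) = 0.3437 I₀.
I₃ = I₂ cos²(117° − 66°) = 0.3437 I₀ · cos²(51°) = 0.1361 I₀.
Ratio = 0.1361 / 0.01739 = 7.826.

I_new/I_old ≈ 7.83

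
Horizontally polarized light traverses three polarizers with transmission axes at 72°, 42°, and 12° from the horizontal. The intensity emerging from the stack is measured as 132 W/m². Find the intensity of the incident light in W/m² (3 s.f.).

I₀ ≈ 2460 W/m²

I₁ = I₀ cos²(72° − 0°) = I₀ cos²(72°) = 0.09549 I₀.
I₂ = I₁ cos²(42° − 72°) = 0.09549 I₀ · cos²(30°) = 0.07162 I₀.
I₃ = I₂ cos²(12° − 42°) = 0.07162 I₀ · cos²(30°) = 0.05371 I₀.
So 132 W/m² = 0.05371 I₀, giving I₀ = 132/0.05371 = 2457 W/m².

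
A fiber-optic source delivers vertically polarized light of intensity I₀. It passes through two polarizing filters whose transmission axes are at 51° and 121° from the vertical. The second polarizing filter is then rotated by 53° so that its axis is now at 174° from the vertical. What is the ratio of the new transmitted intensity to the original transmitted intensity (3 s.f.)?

I_new/I_old ≈ 2.54

Before rotation:
I₁ = I₀ cos²(51° − 0°) = I₀ cos²(51°) = 0.396 I₀.
I₂ = I₁ cos²(121° − 51°) = 0.396 I₀ · cos²(70°) = 0.04633 I₀.
After rotation:
I₁ = I₀ cos²(51° − 0°) = I₀ cos²(51°) = 0.396 I₀.
Angle between axes 1 and 2: 57°. I₂ = 0.396 I₀ · cos²(57°) = 0.1175 I₀.
Ratio = 0.1175 / 0.04633 = 2.536.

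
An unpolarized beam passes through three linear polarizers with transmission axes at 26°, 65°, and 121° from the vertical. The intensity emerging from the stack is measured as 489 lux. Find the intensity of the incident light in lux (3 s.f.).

Unpolarized light through the first polarizer → I₁ = ½ I₀, now polarized at 26°.
I₂ = I₁ cos²(65° − 26°) = 0.5 I₀ · cos²(39°) = 0.302 I₀.
I₃ = I₂ cos²(121° − 65°) = 0.302 I₀ · cos²(56°) = 0.09443 I₀.
So 489 lux = 0.09443 I₀, giving I₀ = 489/0.09443 = 5179 lux.

I₀ ≈ 5180 lux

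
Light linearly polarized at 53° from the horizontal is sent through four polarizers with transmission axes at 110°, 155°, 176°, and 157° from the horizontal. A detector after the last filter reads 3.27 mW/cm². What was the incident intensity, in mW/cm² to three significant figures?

I₁ = I₀ cos²(110° − 53°) = I₀ cos²(57°) = 0.2966 I₀.
I₂ = I₁ cos²(155° − 110°) = 0.2966 I₀ · cos²(45°) = 0.1483 I₀.
I₃ = I₂ cos²(176° − 155°) = 0.1483 I₀ · cos²(21°) = 0.1293 I₀.
I₄ = I₃ cos²(157° − 176°) = 0.1293 I₀ · cos²(19°) = 0.1156 I₀.
So 3.27 mW/cm² = 0.1156 I₀, giving I₀ = 3.27/0.1156 = 28.3 mW/cm².

I₀ ≈ 28.3 mW/cm²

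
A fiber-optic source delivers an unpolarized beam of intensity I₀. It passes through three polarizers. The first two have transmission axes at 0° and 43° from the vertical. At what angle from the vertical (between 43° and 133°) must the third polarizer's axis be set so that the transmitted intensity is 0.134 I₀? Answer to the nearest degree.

θ ≈ 88°

Unpolarized light through the first polarizer → I₁ = ½ I₀, now polarized at 0°.
I₂ = I₁ cos²(43° − 0°) = 0.5 I₀ · cos²(43°) = 0.2674 I₀.
Need I₃/I₀ = 0.134, so cos²(θ − 43°) = 0.134 / 0.2674 = 0.501.
θ − 43° = arccos(√0.501) = 44.9°, giving θ ≈ 43 + 44.9 = 87.9°.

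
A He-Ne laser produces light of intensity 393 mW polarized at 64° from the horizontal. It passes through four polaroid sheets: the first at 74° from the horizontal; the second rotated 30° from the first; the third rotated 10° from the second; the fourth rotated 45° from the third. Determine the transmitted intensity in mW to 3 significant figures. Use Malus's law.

I ≈ 139 mW

By Malus's law, I₁ = 393 mW · cos²(10°) = 381.1 mW.
I₂ = I₁ · cos²(30°) = 381.1 · 0.75 = 285.9 mW.
I₃ = I₂ · cos²(10°) = 285.9 · 0.9698 = 277.2 mW.
I₄ = I₃ · cos²(45°) = 277.2 · 0.5 = 138.6 mW.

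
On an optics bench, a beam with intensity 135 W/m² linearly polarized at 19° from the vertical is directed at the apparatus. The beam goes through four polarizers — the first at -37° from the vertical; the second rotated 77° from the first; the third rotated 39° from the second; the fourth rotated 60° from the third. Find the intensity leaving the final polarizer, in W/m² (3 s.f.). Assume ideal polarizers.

I ≈ 0.323 W/m²

I₁ = 135 W/m² · cos²(56°) = 42.21 W/m².
I₂ = I₁ · cos²(77°) = 42.21 · 0.0506 = 2.136 W/m².
I₃ = I₂ · cos²(39°) = 2.136 · 0.604 = 1.29 W/m².
I₄ = I₃ · cos²(60°) = 1.29 · 0.25 = 0.3225 W/m².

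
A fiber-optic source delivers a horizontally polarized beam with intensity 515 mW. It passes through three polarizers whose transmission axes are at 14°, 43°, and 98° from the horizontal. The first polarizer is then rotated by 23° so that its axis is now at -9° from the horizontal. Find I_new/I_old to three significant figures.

Before rotation:
By Malus's law, I₁ = I₀ cos²(14° − 0°) = I₀ cos²(14°) = 0.9415 I₀.
I₂ = I₁ cos²(43° − 14°) = 0.9415 I₀ · cos²(29°) = 0.7202 I₀.
I₃ = I₂ cos²(98° − 43°) = 0.7202 I₀ · cos²(55°) = 0.2369 I₀.
After rotation:
I₁ = I₀ cos²(-9° − 0°) = I₀ cos²(9°) = 0.9755 I₀.
I₂ = I₁ cos²(43° + 9°) = 0.9755 I₀ · cos²(52°) = 0.3698 I₀.
I₃ = I₂ cos²(98° − 43°) = 0.3698 I₀ · cos²(55°) = 0.1216 I₀.
Ratio = 0.1216 / 0.2369 = 0.5134.

I_new/I_old ≈ 0.513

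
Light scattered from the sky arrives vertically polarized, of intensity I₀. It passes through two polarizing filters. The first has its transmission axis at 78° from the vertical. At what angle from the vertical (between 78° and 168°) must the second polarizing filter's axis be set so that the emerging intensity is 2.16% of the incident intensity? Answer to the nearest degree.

By Malus's law, I₁ = I₀ cos²(78° − 0°) = I₀ cos²(78°) = 0.04323 I₀.
Need I₂/I₀ = 0.0216, so cos²(θ − 78°) = 0.0216 / 0.04323 = 0.4997.
θ − 78° = arccos(√0.4997) = 45.0°, giving θ ≈ 78 + 45.0 = 123.0°.

θ ≈ 123°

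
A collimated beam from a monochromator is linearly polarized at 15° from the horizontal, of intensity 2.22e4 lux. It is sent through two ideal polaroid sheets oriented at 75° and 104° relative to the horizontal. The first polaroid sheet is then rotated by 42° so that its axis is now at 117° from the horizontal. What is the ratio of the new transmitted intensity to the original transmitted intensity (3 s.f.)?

Before rotation:
I₁ = I₀ cos²(75° − 15°) = I₀ cos²(60°) = 0.25 I₀.
I₂ = I₁ cos²(104° − 75°) = 0.25 I₀ · cos²(29°) = 0.1912 I₀.
After rotation:
I₁ = I₀ cos²(117° − 15°) = I₀ cos²(78°) = 0.04323 I₀.
I₂ = I₁ cos²(104° − 117°) = 0.04323 I₀ · cos²(13°) = 0.04104 I₀.
Ratio = 0.04104 / 0.1912 = 0.2146.

I_new/I_old ≈ 0.215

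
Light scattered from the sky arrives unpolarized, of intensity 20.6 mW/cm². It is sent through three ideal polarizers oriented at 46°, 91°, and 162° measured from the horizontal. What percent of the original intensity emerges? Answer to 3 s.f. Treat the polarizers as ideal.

≈ 2.65%

Unpolarized light through the first polarizer → I₁ = 20.6 mW/cm²/2 = 10.3 mW/cm², polarized at 46°.
I₂ = I₁ · cos²(45°) = 10.3 · 0.5 = 5.15 mW/cm².
I₃ = I₂ · cos²(71°) = 5.15 · 0.106 = 0.5459 mW/cm².
That is 2.65% of the incident intensity.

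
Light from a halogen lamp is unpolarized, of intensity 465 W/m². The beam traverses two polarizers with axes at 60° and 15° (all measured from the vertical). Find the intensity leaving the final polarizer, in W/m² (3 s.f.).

Unpolarized light through the first polarizer → I₁ = 465 W/m²/2 = 232.5 W/m², polarized at 60°.
I₂ = I₁ · cos²(45°) = 232.5 · 0.5 = 116.3 W/m².

I ≈ 116 W/m²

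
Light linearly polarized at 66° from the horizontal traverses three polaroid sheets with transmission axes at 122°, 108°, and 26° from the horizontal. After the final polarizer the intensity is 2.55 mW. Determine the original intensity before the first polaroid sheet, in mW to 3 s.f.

I₀ ≈ 447 mW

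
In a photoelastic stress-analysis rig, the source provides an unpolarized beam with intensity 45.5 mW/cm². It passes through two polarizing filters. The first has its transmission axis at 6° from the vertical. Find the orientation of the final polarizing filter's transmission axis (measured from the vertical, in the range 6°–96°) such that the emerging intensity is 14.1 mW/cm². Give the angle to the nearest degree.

Unpolarized light through the first polarizer → I₁ = ½ I₀, now polarized at 6°.
Target fraction: 14.1 / 45.5 mW/cm² = 0.3099 of I₀.
Need I₂/I₀ = 0.3099, so cos²(θ − 6°) = 0.3099 / 0.5 = 0.6198.
θ − 6° = arccos(√0.6198) = 38.1°, giving θ ≈ 6 + 38.1 = 44.1°.

θ ≈ 44°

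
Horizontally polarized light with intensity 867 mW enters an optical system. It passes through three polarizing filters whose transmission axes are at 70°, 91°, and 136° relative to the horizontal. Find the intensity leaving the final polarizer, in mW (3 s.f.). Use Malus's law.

I ≈ 44.2 mW

By Malus's law, I₁ = 867 mW · cos²(70°) = 101.4 mW.
I₂ = I₁ · cos²(21°) = 101.4 · 0.8716 = 88.39 mW.
I₃ = I₂ · cos²(45°) = 88.39 · 0.5 = 44.2 mW.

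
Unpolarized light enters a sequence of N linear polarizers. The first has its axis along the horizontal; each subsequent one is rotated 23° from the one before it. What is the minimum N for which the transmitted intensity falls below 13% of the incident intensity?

N = 10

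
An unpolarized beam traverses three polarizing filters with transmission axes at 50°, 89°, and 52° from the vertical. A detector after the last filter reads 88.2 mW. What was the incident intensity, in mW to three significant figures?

I₀ ≈ 458 mW

Unpolarized light through the first polarizer → I₁ = ½ I₀, now polarized at 50°.
I₂ = I₁ cos²(89° − 50°) = 0.5 I₀ · cos²(39°) = 0.302 I₀.
I₃ = I₂ cos²(52° − 89°) = 0.302 I₀ · cos²(37°) = 0.1926 I₀.
So 88.2 mW = 0.1926 I₀, giving I₀ = 88.2/0.1926 = 457.9 mW.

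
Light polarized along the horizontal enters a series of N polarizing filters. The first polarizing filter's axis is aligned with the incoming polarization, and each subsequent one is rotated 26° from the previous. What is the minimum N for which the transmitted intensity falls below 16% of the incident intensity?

N = 10

First polarizer is aligned with the polarization: full transmission.
Each further stage multiplies by cos²(26°) = 0.8078.
After N polarizers: T = 0.8078^(N−1). Require T < 0.16 ⇒ N−1 > ln(0.16)/ln(0.8078) = 8.59, so N−1 ≥ 9 and N = 10.
Check: N=10 gives T = 0.1465 < 0.16; N=9 gives T = 0.1814.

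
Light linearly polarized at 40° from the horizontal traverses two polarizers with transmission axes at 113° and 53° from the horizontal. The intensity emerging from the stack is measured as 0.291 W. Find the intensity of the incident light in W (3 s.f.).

I₀ ≈ 13.6 W

By Malus's law, I₁ = I₀ cos²(113° − 40°) = I₀ cos²(73°) = 0.08548 I₀.
I₂ = I₁ cos²(53° − 113°) = 0.08548 I₀ · cos²(60°) = 0.02137 I₀.
So 0.291 W = 0.02137 I₀, giving I₀ = 0.291/0.02137 = 13.62 W.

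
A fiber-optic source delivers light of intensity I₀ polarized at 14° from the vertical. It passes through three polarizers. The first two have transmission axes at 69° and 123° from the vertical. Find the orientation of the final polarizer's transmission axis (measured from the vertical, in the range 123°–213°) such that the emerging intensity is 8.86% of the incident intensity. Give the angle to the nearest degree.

I₁ = I₀ cos²(69° − 14°) = I₀ cos²(55°) = 0.329 I₀.
I₂ = I₁ cos²(123° − 69°) = 0.329 I₀ · cos²(54°) = 0.1137 I₀.
Need I₃/I₀ = 0.0886, so cos²(θ − 123°) = 0.0886 / 0.1137 = 0.7795.
θ − 123° = arccos(√0.7795) = 28.0°, giving θ ≈ 123 + 28.0 = 151.0°.

θ ≈ 151°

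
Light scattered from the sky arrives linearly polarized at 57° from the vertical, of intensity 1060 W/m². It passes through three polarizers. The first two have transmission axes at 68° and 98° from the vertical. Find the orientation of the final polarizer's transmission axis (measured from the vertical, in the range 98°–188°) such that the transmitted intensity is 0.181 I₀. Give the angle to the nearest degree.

I₁ = I₀ cos²(68° − 57°) = I₀ cos²(11°) = 0.9636 I₀.
I₂ = I₁ cos²(98° − 68°) = 0.9636 I₀ · cos²(30°) = 0.7227 I₀.
Need I₃/I₀ = 0.181, so cos²(θ − 98°) = 0.181 / 0.7227 = 0.2505.
θ − 98° = arccos(√0.2505) = 60.0°, giving θ ≈ 98 + 60.0 = 158.0°.

θ ≈ 158°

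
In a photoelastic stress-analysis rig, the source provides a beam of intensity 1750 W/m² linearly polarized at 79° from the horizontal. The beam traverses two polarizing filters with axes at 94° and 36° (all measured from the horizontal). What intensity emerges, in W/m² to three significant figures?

I ≈ 459 W/m²

I₁ = 1750 W/m² · cos²(15°) = 1633 W/m².
I₂ = I₁ · cos²(58°) = 1633 · 0.2808 = 458.5 W/m².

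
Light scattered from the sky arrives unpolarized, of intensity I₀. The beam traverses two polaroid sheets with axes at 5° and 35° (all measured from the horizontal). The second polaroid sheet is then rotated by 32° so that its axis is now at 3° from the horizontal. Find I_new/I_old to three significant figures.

Before rotation:
Unpolarized light through the first polarizer → I₁ = ½ I₀, now polarized at 5°.
I₂ = I₁ cos²(35° − 5°) = 0.5 I₀ · cos²(30°) = 0.375 I₀.
After rotation:
Unpolarized light through the first polarizer → I₁ = ½ I₀, now polarized at 5°.
I₂ = I₁ cos²(3° − 5°) = 0.5 I₀ · cos²(2°) = 0.4994 I₀.
Ratio = 0.4994 / 0.375 = 1.332.

I_new/I_old ≈ 1.33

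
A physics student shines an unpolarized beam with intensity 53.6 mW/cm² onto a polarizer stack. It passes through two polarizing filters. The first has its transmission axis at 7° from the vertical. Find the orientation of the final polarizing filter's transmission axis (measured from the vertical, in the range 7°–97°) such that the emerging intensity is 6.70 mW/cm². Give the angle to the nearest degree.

θ ≈ 67°

Unpolarized light through the first polarizer → I₁ = ½ I₀, now polarized at 7°.
Target fraction: 6.70 / 53.6 mW/cm² = 0.125 of I₀.
Need I₂/I₀ = 0.125, so cos²(θ − 7°) = 0.125 / 0.5 = 0.25.
θ − 7° = arccos(√0.25) = 60.0°, giving θ ≈ 7 + 60.0 = 67.0°.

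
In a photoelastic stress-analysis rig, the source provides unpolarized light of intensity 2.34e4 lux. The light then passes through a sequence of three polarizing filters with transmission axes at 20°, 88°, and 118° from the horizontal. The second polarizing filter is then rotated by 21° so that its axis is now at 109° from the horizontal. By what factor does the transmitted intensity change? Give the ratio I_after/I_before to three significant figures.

I_new/I_old ≈ 0.00282

Before rotation:
Unpolarized light through the first polarizer → I₁ = ½ I₀, now polarized at 20°.
I₂ = I₁ cos²(88° − 20°) = 0.5 I₀ · cos²(68°) = 0.07017 I₀.
I₃ = I₂ cos²(118° − 88°) = 0.07017 I₀ · cos²(30°) = 0.05262 I₀.
After rotation:
Unpolarized light through the first polarizer → I₁ = ½ I₀, now polarized at 20°.
I₂ = I₁ cos²(109° − 20°) = 0.5 I₀ · cos²(89°) = 0.0001523 I₀.
I₃ = I₂ cos²(118° − 109°) = 0.0001523 I₀ · cos²(9°) = 0.0001486 I₀.
Ratio = 0.0001486 / 0.05262 = 0.002823.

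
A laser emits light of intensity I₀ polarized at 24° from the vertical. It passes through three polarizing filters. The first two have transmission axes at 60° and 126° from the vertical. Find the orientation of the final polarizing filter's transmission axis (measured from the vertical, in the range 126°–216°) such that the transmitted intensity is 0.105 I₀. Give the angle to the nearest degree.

θ ≈ 136°

I₁ = I₀ cos²(60° − 24°) = I₀ cos²(36°) = 0.6545 I₀.
I₂ = I₁ cos²(126° − 60°) = 0.6545 I₀ · cos²(66°) = 0.1083 I₀.
Need I₃/I₀ = 0.105, so cos²(θ − 126°) = 0.105 / 0.1083 = 0.9697.
θ − 126° = arccos(√0.9697) = 10.0°, giving θ ≈ 126 + 10.0 = 136.0°.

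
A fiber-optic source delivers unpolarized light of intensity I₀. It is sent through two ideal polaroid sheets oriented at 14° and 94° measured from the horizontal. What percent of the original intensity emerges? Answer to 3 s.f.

Unpolarized light through the first polarizer → I₁ = ½ I₀, now polarized at 14°.
I₂ = I₁ cos²(94° − 14°) = 0.5 I₀ · cos²(80°) = 0.01508 I₀.
That is 1.508% of the incident intensity.

≈ 1.51%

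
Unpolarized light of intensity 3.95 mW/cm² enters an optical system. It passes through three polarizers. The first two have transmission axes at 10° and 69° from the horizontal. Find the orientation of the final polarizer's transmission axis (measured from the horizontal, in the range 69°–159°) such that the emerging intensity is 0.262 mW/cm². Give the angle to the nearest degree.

Unpolarized light through the first polarizer → I₁ = ½ I₀, now polarized at 10°.
I₂ = I₁ cos²(69° − 10°) = 0.5 I₀ · cos²(59°) = 0.1326 I₀.
Target fraction: 0.262 / 3.95 mW/cm² = 0.06633 of I₀.
Need I₃/I₀ = 0.06633, so cos²(θ − 69°) = 0.06633 / 0.1326 = 0.5001.
θ − 69° = arccos(√0.5001) = 45.0°, giving θ ≈ 69 + 45.0 = 114.0°.

θ ≈ 114°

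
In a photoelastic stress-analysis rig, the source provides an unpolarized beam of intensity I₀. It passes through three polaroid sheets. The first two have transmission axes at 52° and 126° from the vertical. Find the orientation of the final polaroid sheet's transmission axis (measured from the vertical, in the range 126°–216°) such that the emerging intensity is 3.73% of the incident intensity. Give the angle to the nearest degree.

θ ≈ 134°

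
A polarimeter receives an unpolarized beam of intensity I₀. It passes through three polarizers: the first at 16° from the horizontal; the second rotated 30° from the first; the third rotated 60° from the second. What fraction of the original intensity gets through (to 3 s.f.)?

≈ 0.0938 I₀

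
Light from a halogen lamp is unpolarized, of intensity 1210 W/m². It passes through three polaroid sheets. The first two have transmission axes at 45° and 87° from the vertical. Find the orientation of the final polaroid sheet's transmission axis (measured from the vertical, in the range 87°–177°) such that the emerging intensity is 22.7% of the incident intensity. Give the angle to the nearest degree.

θ ≈ 112°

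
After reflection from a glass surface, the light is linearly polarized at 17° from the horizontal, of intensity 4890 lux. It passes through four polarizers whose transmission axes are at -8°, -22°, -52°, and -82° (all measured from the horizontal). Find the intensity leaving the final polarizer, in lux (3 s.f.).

By Malus's law, I₁ = 4890 lux · cos²(25°) = 4017 lux.
I₂ = I₁ · cos²(14°) = 4017 · 0.9415 = 3782 lux.
I₃ = I₂ · cos²(30°) = 3782 · 0.75 = 2836 lux.
I₄ = I₃ · cos²(30°) = 2836 · 0.75 = 2127 lux.

I ≈ 2130 lux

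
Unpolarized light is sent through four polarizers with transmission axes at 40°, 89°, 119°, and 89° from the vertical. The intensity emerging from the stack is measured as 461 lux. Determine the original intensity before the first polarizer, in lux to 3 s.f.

I₀ ≈ 3810 lux

Unpolarized light through the first polarizer → I₁ = ½ I₀, now polarized at 40°.
I₂ = I₁ cos²(89° − 40°) = 0.5 I₀ · cos²(49°) = 0.2152 I₀.
I₃ = I₂ cos²(119° − 89°) = 0.2152 I₀ · cos²(30°) = 0.1614 I₀.
I₄ = I₃ cos²(89° − 119°) = 0.1614 I₀ · cos²(30°) = 0.1211 I₀.
So 461 lux = 0.1211 I₀, giving I₀ = 461/0.1211 = 3808 lux.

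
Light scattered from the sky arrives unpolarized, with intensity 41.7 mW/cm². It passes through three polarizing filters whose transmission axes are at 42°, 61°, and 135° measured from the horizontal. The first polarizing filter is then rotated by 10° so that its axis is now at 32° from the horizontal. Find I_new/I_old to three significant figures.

I_new/I_old ≈ 0.856

Before rotation:
Unpolarized light through the first polarizer → I₁ = ½ I₀, now polarized at 42°.
I₂ = I₁ cos²(61° − 42°) = 0.5 I₀ · cos²(19°) = 0.447 I₀.
I₃ = I₂ cos²(135° − 61°) = 0.447 I₀ · cos²(74°) = 0.03396 I₀.
After rotation:
Unpolarized light through the first polarizer → I₁ = ½ I₀, now polarized at 32°.
I₂ = I₁ cos²(61° − 32°) = 0.5 I₀ · cos²(29°) = 0.3825 I₀.
I₃ = I₂ cos²(135° − 61°) = 0.3825 I₀ · cos²(74°) = 0.02906 I₀.
Ratio = 0.02906 / 0.03396 = 0.8557.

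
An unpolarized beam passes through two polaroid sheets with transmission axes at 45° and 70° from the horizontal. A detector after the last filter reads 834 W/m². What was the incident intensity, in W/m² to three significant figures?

Unpolarized light through the first polarizer → I₁ = ½ I₀, now polarized at 45°.
I₂ = I₁ cos²(70° − 45°) = 0.5 I₀ · cos²(25°) = 0.4107 I₀.
So 834 W/m² = 0.4107 I₀, giving I₀ = 834/0.4107 = 2031 W/m².

I₀ ≈ 2030 W/m²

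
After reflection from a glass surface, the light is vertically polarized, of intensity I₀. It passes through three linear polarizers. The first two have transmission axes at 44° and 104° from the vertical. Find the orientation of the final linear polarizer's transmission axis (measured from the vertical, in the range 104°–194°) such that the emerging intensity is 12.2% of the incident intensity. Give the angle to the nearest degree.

θ ≈ 118°

By Malus's law, I₁ = I₀ cos²(44° − 0°) = I₀ cos²(44°) = 0.5174 I₀.
I₂ = I₁ cos²(104° − 44°) = 0.5174 I₀ · cos²(60°) = 0.1294 I₀.
Need I₃/I₀ = 0.122, so cos²(θ − 104°) = 0.122 / 0.1294 = 0.9431.
θ − 104° = arccos(√0.9431) = 13.8°, giving θ ≈ 104 + 13.8 = 117.8°.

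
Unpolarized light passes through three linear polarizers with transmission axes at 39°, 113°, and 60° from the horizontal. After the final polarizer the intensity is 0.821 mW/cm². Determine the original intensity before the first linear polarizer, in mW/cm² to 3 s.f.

Unpolarized light through the first polarizer → I₁ = ½ I₀, now polarized at 39°.
I₂ = I₁ cos²(113° − 39°) = 0.5 I₀ · cos²(74°) = 0.03799 I₀.
I₃ = I₂ cos²(60° − 113°) = 0.03799 I₀ · cos²(53°) = 0.01376 I₀.
So 0.821 mW/cm² = 0.01376 I₀, giving I₀ = 0.821/0.01376 = 59.67 mW/cm².

I₀ ≈ 59.7 mW/cm²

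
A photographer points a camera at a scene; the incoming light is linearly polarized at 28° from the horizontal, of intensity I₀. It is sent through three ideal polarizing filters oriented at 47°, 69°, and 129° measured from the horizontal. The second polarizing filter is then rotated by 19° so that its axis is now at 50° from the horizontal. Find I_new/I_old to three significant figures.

I_new/I_old ≈ 0.169

Before rotation:
By Malus's law, I₁ = I₀ cos²(47° − 28°) = I₀ cos²(19°) = 0.894 I₀.
I₂ = I₁ cos²(69° − 47°) = 0.894 I₀ · cos²(22°) = 0.7685 I₀.
I₃ = I₂ cos²(129° − 69°) = 0.7685 I₀ · cos²(60°) = 0.1921 I₀.
After rotation:
I₁ = I₀ cos²(47° − 28°) = I₀ cos²(19°) = 0.894 I₀.
I₂ = I₁ cos²(50° − 47°) = 0.894 I₀ · cos²(3°) = 0.8916 I₀.
I₃ = I₂ cos²(129° − 50°) = 0.8916 I₀ · cos²(79°) = 0.03246 I₀.
Ratio = 0.03246 / 0.1921 = 0.1689.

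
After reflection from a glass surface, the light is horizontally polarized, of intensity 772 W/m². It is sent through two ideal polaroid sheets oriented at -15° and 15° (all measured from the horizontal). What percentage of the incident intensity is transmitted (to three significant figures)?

I₁ = 772 W/m² · cos²(15°) = 720.3 W/m².
I₂ = I₁ · cos²(30°) = 720.3 · 0.75 = 540.2 W/m².
That is 69.98% of the incident intensity.

≈ 70.0%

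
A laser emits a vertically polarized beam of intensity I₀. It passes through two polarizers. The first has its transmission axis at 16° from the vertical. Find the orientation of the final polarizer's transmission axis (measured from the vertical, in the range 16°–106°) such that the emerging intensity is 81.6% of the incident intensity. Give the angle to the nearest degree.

θ ≈ 36°

I₁ = I₀ cos²(16° − 0°) = I₀ cos²(16°) = 0.924 I₀.
Need I₂/I₀ = 0.816, so cos²(θ − 16°) = 0.816 / 0.924 = 0.8831.
θ − 16° = arccos(√0.8831) = 20.0°, giving θ ≈ 16 + 20.0 = 36.0°.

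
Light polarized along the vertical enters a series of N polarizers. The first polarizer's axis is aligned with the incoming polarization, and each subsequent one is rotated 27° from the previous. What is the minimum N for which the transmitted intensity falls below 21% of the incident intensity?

N = 8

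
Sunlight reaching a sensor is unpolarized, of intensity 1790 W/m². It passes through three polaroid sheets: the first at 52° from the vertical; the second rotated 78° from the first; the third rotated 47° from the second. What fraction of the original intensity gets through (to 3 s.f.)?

I/I₀ ≈ 0.0101

Unpolarized light through the first polarizer → I₁ = 1790 W/m²/2 = 895 W/m², polarized at 52°.
I₂ = I₁ · cos²(78°) = 895 · 0.04323 = 38.69 W/m².
I₃ = I₂ · cos²(47°) = 38.69 · 0.4651 = 17.99 W/m².
Transmitted fraction = 0.01005.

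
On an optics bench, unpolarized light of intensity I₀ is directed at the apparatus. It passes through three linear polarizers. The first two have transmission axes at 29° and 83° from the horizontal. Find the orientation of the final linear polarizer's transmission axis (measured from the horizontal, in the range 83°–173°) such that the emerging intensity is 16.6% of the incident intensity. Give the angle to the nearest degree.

θ ≈ 94°

Unpolarized light through the first polarizer → I₁ = ½ I₀, now polarized at 29°.
I₂ = I₁ cos²(83° − 29°) = 0.5 I₀ · cos²(54°) = 0.1727 I₀.
Need I₃/I₀ = 0.166, so cos²(θ − 83°) = 0.166 / 0.1727 = 0.9609.
θ − 83° = arccos(√0.9609) = 11.4°, giving θ ≈ 83 + 11.4 = 94.4°.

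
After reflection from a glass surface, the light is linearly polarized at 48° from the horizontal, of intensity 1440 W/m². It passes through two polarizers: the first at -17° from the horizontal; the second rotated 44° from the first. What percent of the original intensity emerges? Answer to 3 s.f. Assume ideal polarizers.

≈ 9.24%

By Malus's law, I₁ = 1440 W/m² · cos²(65°) = 257.2 W/m².
I₂ = I₁ · cos²(44°) = 257.2 · 0.5174 = 133.1 W/m².
That is 9.242% of the incident intensity.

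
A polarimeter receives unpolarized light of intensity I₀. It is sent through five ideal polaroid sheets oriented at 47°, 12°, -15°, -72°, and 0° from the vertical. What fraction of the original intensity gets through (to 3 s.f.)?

≈ 0.00754 I₀

Unpolarized light through the first polarizer → I₁ = ½ I₀, now polarized at 47°.
I₂ = I₁ cos²(12° − 47°) = 0.5 I₀ · cos²(35°) = 0.3355 I₀.
I₃ = I₂ cos²(-15° − 12°) = 0.3355 I₀ · cos²(27°) = 0.2664 I₀.
I₄ = I₃ cos²(-72° + 15°) = 0.2664 I₀ · cos²(57°) = 0.07901 I₀.
I₅ = I₄ cos²(0° + 72°) = 0.07901 I₀ · cos²(72°) = 0.007545 I₀.
Transmitted fraction = 0.007545.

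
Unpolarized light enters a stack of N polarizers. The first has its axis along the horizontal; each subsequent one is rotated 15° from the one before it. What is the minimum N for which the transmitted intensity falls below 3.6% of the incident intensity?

N = 39

First polarizer halves the unpolarized light: factor 1/2.
Each further stage multiplies by cos²(15°) = 0.933.
After N polarizers: T = 0.5·0.933^(N−1). Require T < 0.036 ⇒ N−1 > ln(0.036/0.5)/ln(0.933) = 37.95, so N−1 ≥ 38 and N = 39.
Check: N=39 gives T = 0.03587 < 0.036; N=38 gives T = 0.03844.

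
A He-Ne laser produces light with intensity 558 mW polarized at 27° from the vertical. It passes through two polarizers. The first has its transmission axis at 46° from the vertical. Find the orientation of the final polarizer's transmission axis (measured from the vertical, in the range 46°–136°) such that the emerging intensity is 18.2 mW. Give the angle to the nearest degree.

I₁ = I₀ cos²(46° − 27°) = I₀ cos²(19°) = 0.894 I₀.
Target fraction: 18.2 / 558 mW = 0.03262 of I₀.
Need I₂/I₀ = 0.03262, so cos²(θ − 46°) = 0.03262 / 0.894 = 0.03648.
θ − 46° = arccos(√0.03648) = 79.0°, giving θ ≈ 46 + 79.0 = 125.0°.

θ ≈ 125°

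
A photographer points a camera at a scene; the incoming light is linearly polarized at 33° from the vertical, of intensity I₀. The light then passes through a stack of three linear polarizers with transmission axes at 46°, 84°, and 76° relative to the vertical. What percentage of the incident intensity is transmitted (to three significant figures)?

I₁ = I₀ cos²(46° − 33°) = I₀ cos²(13°) = 0.9494 I₀.
I₂ = I₁ cos²(84° − 46°) = 0.9494 I₀ · cos²(38°) = 0.5895 I₀.
I₃ = I₂ cos²(76° − 84°) = 0.5895 I₀ · cos²(8°) = 0.5781 I₀.
That is 57.81% of the incident intensity.

≈ 57.8%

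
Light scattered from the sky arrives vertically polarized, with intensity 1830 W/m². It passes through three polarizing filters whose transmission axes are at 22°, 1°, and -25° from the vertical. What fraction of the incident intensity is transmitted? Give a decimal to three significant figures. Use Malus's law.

By Malus's law, I₁ = 1830 W/m² · cos²(22°) = 1573 W/m².
I₂ = I₁ · cos²(21°) = 1573 · 0.8716 = 1371 W/m².
I₃ = I₂ · cos²(26°) = 1371 · 0.8078 = 1108 W/m².
Transmitted fraction = 0.6053.

I/I₀ ≈ 0.605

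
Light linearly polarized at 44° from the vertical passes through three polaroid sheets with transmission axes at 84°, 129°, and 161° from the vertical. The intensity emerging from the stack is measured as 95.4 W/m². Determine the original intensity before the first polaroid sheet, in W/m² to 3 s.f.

By Malus's law, I₁ = I₀ cos²(84° − 44°) = I₀ cos²(40°) = 0.5868 I₀.
I₂ = I₁ cos²(129° − 84°) = 0.5868 I₀ · cos²(45°) = 0.2934 I₀.
I₃ = I₂ cos²(161° − 129°) = 0.2934 I₀ · cos²(32°) = 0.211 I₀.
So 95.4 W/m² = 0.211 I₀, giving I₀ = 95.4/0.211 = 452.1 W/m².

I₀ ≈ 452 W/m²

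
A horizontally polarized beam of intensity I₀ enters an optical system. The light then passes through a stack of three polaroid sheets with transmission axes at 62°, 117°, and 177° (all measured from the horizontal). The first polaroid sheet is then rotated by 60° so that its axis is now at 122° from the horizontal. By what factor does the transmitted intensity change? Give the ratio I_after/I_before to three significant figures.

I_new/I_old ≈ 3.84

Before rotation:
I₁ = I₀ cos²(62° − 0°) = I₀ cos²(62°) = 0.2204 I₀.
I₂ = I₁ cos²(117° − 62°) = 0.2204 I₀ · cos²(55°) = 0.07251 I₀.
I₃ = I₂ cos²(177° − 117°) = 0.07251 I₀ · cos²(60°) = 0.01813 I₀.
After rotation:
I₁ = I₀ cos²(122° − 0°) = I₀ cos²(58°) = 0.2808 I₀.
I₂ = I₁ cos²(117° − 122°) = 0.2808 I₀ · cos²(5°) = 0.2787 I₀.
I₃ = I₂ cos²(177° − 117°) = 0.2787 I₀ · cos²(60°) = 0.06967 I₀.
Ratio = 0.06967 / 0.01813 = 3.843.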